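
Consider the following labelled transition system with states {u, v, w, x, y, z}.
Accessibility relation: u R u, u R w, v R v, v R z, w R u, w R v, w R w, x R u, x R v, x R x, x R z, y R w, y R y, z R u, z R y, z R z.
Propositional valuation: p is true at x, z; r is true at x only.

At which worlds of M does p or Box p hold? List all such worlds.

x, z

Recall that Box ψ holds at a world iff ψ holds at every accessible world, and Dia ψ holds iff ψ holds at some accessible world.
Let φ = p or Box p. Evaluate φ at each world:
  u (successors {u, w}): φ is false.
  v (successors {v, z}): φ is false.
  w (successors {u, v, w}): φ is false.
  x (successors {u, v, x, z}): φ is true.
  y (successors {w, y}): φ is false.
  z (successors {u, y, z}): φ is true.
For instance, at u:
  At u: p is false, Box p is false, so p or Box p is false.
    At u: Box p requires p at every successor {u, w}.
      p fails at u, so Box p is false at u.
Satisfying worlds: {x, z}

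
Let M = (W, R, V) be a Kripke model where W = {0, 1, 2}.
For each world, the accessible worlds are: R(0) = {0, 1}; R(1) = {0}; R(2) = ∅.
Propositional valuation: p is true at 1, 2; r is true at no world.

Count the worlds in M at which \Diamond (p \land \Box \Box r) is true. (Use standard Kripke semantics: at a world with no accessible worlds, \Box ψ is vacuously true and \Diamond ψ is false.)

0

Recall that \Box ψ holds at a world iff ψ holds at every accessible world, and \Diamond ψ holds iff ψ holds at some accessible world.
Let φ = \Diamond (p \land \Box \Box r). Evaluate φ at each world:
  0 (successors {0, 1}): φ is false.
  1 (successors {0}): φ is false.
  2 (successors ∅): φ is false.
For instance, at 1:
  At 1: \Diamond (p \land \Box \Box r) requires p \land \Box \Box r at some successor in {0}.
    At 0: p \land \Box \Box r is false.
  So \Diamond (p \land \Box \Box r) is false at 1.
Satisfying worlds: none.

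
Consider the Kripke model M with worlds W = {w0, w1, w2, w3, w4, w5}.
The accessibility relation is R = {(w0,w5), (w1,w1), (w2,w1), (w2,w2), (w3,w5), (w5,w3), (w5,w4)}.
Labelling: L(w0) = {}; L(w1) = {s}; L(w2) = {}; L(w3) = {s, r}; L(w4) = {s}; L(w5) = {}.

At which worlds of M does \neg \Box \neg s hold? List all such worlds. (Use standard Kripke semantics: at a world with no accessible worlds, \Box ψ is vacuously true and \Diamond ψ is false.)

Let φ = \neg \Box \neg s. Evaluate φ at each world:
  w0 (successors {w5}): φ is false.
  w1 (successors {w1}): φ is true.
  w2 (successors {w1, w2}): φ is true.
  w3 (successors {w5}): φ is false.
  w4 (successors ∅): φ is false.
  w5 (successors {w3, w4}): φ is true.
For instance, at w0:
  At w0: \Box \neg s is true, so \neg \Box \neg s is false.
    At w0: \Box \neg s requires \neg s at every successor {w5}.
      At w5: \neg s is true.
    So \Box \neg s is true at w0.
Satisfying worlds: {w1, w2, w5}

w1, w2, w5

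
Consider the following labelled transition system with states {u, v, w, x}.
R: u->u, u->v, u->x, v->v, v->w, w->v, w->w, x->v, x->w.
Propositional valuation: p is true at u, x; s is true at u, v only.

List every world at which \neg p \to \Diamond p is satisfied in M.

Let φ = \neg p \to \Diamond p. Evaluate φ at each world:
  u (successors {u, v, x}): φ is true.
  v (successors {v, w}): φ is false.
  w (successors {v, w}): φ is false.
  x (successors {v, w}): φ is true.
For instance, at w:
  At w: \neg p is true, \Diamond p is false, so \neg p \to \Diamond p is false.
    At w: \Diamond p requires p at some successor in {v, w}.
      At v: p is false.
      At w: p is false.
    So \Diamond p is false at w.
Satisfying worlds: {u, x}

u, x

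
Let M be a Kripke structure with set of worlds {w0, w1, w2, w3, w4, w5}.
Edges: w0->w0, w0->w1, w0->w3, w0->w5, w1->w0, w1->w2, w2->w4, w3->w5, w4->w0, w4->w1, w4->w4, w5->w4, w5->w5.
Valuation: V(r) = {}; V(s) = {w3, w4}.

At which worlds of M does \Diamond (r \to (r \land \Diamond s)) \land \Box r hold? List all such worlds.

none

Recall that \Box ψ holds at a world iff ψ holds at every accessible world, and \Diamond ψ holds iff ψ holds at some accessible world.
Let φ = \Diamond (r \to (r \land \Diamond s)) \land \Box r. Evaluate φ at each world:
  w0 (successors {w0, w1, w3, w5}): φ is false.
  w1 (successors {w0, w2}): φ is false.
  w2 (successors {w4}): φ is false.
  w3 (successors {w5}): φ is false.
  w4 (successors {w0, w1, w4}): φ is false.
  w5 (successors {w4, w5}): φ is false.
For instance, at w0:
  At w0: \Diamond (r \to (r \land \Diamond s)) is true, \Box r is false, so \Diamond (r \to (r \land \Diamond s)) \land \Box r is false.
    At w0: \Diamond (r \to (r \land \Diamond s)) requires r \to (r \land \Diamond s) at some successor in {w0, w1, w3, w5}.
      r \to (r \land \Diamond s) holds at w0, so \Diamond (r \to (r \land \Diamond s)) is true at w0.
    At w0: \Box r requires r at every successor {w0, w1, w3, w5}.
      r fails at w0, so \Box r is false at w0.
Satisfying worlds: none.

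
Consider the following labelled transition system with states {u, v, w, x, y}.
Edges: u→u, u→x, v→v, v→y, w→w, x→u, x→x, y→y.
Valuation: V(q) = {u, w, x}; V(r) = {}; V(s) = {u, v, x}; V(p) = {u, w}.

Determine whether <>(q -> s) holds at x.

At x: <>(q -> s) requires q -> s at some successor in {u, x}.
  q -> s holds at u, so <>(q -> s) is true at x.

Yes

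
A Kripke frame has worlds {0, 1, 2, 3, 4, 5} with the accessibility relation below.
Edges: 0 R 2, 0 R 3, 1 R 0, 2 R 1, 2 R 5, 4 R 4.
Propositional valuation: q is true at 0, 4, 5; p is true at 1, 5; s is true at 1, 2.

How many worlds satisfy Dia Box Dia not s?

Let φ = Dia Box Dia not s. Evaluate φ at each world:
  0 (successors {2, 3}): φ is true.
  1 (successors {0}): φ is false.
  2 (successors {1, 5}): φ is true.
  3 (successors ∅): φ is false.
  4 (successors {4}): φ is true.
  5 (successors ∅): φ is false.
For instance, at 1:
  At 1: Dia Box Dia not s requires Box Dia not s at some successor in {0}.
    At 0: Box Dia not s is false.
  So Dia Box Dia not s is false at 1.
Satisfying worlds: {0, 2, 4}

3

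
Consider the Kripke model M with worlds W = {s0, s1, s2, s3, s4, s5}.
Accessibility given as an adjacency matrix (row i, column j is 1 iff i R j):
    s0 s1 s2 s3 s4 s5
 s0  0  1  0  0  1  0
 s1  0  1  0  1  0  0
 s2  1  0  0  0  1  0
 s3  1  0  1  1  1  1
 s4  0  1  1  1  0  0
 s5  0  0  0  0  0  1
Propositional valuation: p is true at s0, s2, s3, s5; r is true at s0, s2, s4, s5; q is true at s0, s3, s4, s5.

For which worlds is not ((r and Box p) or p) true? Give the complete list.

Let φ = not ((r and Box p) or p). Evaluate φ at each world:
  s0 (successors {s1, s4}): φ is false.
  s1 (successors {s1, s3}): φ is true.
  s2 (successors {s0, s4}): φ is false.
  s3 (successors {s0, s2, s3, s4, s5}): φ is false.
  s4 (successors {s1, s2, s3}): φ is true.
  s5 (successors {s5}): φ is false.
For instance, at s5:
  At s5: (r and Box p) or p is true, so not ((r and Box p) or p) is false.
    At s5: r and Box p is true, p is true, so (r and Box p) or p is true.
      At s5: r is true, Box p is true, so r and Box p is true.
Satisfying worlds: {s1, s4}

s1, s4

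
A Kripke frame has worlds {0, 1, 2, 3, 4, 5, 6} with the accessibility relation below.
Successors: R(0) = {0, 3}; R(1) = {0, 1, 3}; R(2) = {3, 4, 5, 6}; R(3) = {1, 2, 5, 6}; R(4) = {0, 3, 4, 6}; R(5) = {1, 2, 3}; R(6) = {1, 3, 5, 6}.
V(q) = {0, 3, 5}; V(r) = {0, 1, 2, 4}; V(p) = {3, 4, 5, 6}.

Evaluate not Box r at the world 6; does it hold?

Yes

At 6: Box r is false, so not Box r is true.
  At 6: Box r requires r at every successor {1, 3, 5, 6}.
    r fails at 3, so Box r is false at 6.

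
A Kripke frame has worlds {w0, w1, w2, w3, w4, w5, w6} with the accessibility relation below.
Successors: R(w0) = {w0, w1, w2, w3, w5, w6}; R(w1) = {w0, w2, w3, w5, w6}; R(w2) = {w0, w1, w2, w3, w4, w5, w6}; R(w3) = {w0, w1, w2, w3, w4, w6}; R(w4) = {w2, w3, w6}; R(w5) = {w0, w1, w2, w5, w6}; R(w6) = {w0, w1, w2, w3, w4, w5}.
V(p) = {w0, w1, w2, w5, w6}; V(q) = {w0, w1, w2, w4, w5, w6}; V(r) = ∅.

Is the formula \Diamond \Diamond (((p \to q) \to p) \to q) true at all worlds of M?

Yes

Recall that \Diamond ψ holds at a world iff ψ holds at some accessible world.
Let φ = \Diamond \Diamond (((p \to q) \to p) \to q). Evaluate φ at each world:
  w0 (successors {w0, w1, w2, w3, w5, w6}): φ is true.
  w1 (successors {w0, w2, w3, w5, w6}): φ is true.
  w2 (successors {w0, w1, w2, w3, w4, w5, w6}): φ is true.
  w3 (successors {w0, w1, w2, w3, w4, w6}): φ is true.
  w4 (successors {w2, w3, w6}): φ is true.
  w5 (successors {w0, w1, w2, w5, w6}): φ is true.
  w6 (successors {w0, w1, w2, w3, w4, w5}): φ is true.
For instance, at w2:
  At w2: \Diamond \Diamond (((p \to q) \to p) \to q) requires \Diamond (((p \to q) \to p) \to q) at some successor in {w0, w1, w2, w3, w4, w5, w6}.
    \Diamond (((p \to q) \to p) \to q) holds at w0, so \Diamond \Diamond (((p \to q) \to p) \to q) is true at w2.
      At w0: \Diamond (((p \to q) \to p) \to q) requires ((p \to q) \to p) \to q at some successor in {w0, w1, w2, w3, w5, w6}.
        ((p \to q) \to p) \to q holds at w0, so \Diamond (((p \to q) \to p) \to q) is true at w0.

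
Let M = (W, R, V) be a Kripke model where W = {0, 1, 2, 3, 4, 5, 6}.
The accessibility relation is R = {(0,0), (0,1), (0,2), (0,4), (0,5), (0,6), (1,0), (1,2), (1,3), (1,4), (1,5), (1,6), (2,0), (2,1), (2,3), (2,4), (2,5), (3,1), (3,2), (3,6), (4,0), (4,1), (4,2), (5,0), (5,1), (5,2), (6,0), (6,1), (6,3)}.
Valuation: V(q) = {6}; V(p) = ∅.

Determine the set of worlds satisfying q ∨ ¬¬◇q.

Let φ = q ∨ ¬¬◇q. Evaluate φ at each world:
  0 (successors {0, 1, 2, 4, 5, 6}): φ is true.
  1 (successors {0, 2, 3, 4, 5, 6}): φ is true.
  2 (successors {0, 1, 3, 4, 5}): φ is false.
  3 (successors {1, 2, 6}): φ is true.
  4 (successors {0, 1, 2}): φ is false.
  5 (successors {0, 1, 2}): φ is false.
  6 (successors {0, 1, 3}): φ is true.
For instance, at 6:
  At 6: q is true, ¬¬◇q is false, so q ∨ ¬¬◇q is true.
    At 6: ¬◇q is true, so ¬¬◇q is false.
      At 6: ◇q is false, so ¬◇q is true.
Satisfying worlds: {0, 1, 3, 6}

0, 1, 3, 6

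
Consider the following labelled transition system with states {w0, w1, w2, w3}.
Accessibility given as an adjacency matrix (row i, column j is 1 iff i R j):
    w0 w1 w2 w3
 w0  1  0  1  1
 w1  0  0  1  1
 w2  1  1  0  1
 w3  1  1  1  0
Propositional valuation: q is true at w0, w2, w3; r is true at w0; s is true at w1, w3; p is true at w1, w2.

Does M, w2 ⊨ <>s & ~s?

Recall that <>ψ holds at a world iff ψ holds at some accessible world.
At w2: <>s is true, ~s is true, so <>s & ~s is true.
  At w2: <>s requires s at some successor in {w0, w1, w3}.
    s holds at w1, so <>s is true at w2.

Yes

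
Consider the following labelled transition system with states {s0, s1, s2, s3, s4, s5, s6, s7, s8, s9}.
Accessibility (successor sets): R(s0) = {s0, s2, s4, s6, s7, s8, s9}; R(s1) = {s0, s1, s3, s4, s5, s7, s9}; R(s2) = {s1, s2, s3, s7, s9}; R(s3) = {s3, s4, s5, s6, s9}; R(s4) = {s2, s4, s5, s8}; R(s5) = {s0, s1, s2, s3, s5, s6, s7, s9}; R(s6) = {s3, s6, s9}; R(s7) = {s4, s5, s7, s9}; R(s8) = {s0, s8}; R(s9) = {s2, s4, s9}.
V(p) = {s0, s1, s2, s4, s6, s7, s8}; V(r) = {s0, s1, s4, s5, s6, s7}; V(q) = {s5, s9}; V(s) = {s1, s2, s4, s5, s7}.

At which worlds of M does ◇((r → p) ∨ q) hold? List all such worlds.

Recall that ◇ψ holds at a world iff ψ holds at some accessible world.
Let φ = ◇((r → p) ∨ q). Evaluate φ at each world:
  s0 (successors {s0, s2, s4, s6, s7, s8, s9}): φ is true.
  s1 (successors {s0, s1, s3, s4, s5, s7, s9}): φ is true.
  s2 (successors {s1, s2, s3, s7, s9}): φ is true.
  s3 (successors {s3, s4, s5, s6, s9}): φ is true.
  s4 (successors {s2, s4, s5, s8}): φ is true.
  s5 (successors {s0, s1, s2, s3, s5, s6, s7, s9}): φ is true.
  s6 (successors {s3, s6, s9}): φ is true.
  s7 (successors {s4, s5, s7, s9}): φ is true.
  s8 (successors {s0, s8}): φ is true.
  s9 (successors {s2, s4, s9}): φ is true.
For instance, at s6:
  At s6: ◇((r → p) ∨ q) requires (r → p) ∨ q at some successor in {s3, s6, s9}.
    (r → p) ∨ q holds at s3, so ◇((r → p) ∨ q) is true at s6.
Satisfying worlds: {s0, s1, s2, s3, s4, s5, s6, s7, s8, s9}

s0, s1, s2, s3, s4, s5, s6, s7, s8, s9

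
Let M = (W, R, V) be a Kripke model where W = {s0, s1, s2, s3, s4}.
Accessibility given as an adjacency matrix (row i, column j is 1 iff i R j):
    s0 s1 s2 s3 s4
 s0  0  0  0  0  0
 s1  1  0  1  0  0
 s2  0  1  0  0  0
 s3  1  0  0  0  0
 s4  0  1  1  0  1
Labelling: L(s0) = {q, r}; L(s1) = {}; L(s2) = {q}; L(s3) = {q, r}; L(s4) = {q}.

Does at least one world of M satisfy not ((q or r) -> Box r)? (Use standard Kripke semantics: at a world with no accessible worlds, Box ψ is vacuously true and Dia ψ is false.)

Yes

Recall that Box ψ holds at a world iff ψ holds at every accessible world, and Dia ψ holds iff ψ holds at some accessible world.
Let φ = not ((q or r) -> Box r). Evaluate φ at each world:
  s0 (successors ∅): φ is false.
  s1 (successors {s0, s2}): φ is false.
  s2 (successors {s1}): φ is true.
  s3 (successors {s0}): φ is false.
  s4 (successors {s1, s2, s4}): φ is true.
Detail at s2 (witness):
  At s2: (q or r) -> Box r is false, so not ((q or r) -> Box r) is true.
    At s2: q or r is true, Box r is false, so (q or r) -> Box r is false.
      At s2: Box r requires r at every successor {s1}.
        r fails at s1, so Box r is false at s2.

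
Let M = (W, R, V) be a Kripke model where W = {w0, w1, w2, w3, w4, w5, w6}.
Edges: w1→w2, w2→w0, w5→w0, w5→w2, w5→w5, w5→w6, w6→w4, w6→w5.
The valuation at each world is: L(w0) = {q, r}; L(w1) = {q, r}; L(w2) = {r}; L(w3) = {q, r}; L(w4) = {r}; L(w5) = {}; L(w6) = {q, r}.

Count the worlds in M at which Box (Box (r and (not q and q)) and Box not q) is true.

4

Let φ = Box (Box (r and (not q and q)) and Box not q). Evaluate φ at each world:
  w0 (successors ∅): φ is true.
  w1 (successors {w2}): φ is false.
  w2 (successors {w0}): φ is true.
  w3 (successors ∅): φ is true.
  w4 (successors ∅): φ is true.
  w5 (successors {w0, w2, w5, w6}): φ is false.
  w6 (successors {w4, w5}): φ is false.
For instance, at w2:
  At w2: Box (Box (r and (not q and q)) and Box not q) requires Box (r and (not q and q)) and Box not q at every successor {w0}.
      At w0: Box (r and (not q and q)) is true, Box not q is true, so Box (r and (not q and q)) and Box not q is true.
  So Box (Box (r and (not q and q)) and Box not q) is true at w2.
Satisfying worlds: {w0, w2, w3, w4}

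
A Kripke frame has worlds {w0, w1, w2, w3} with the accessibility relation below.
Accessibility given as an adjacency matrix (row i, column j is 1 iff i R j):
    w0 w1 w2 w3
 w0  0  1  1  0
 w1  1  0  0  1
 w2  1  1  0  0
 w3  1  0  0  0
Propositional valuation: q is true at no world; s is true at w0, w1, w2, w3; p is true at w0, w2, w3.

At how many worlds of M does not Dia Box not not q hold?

Let φ = not Dia Box not not q. Evaluate φ at each world:
  w0 (successors {w1, w2}): φ is true.
  w1 (successors {w0, w3}): φ is true.
  w2 (successors {w0, w1}): φ is true.
  w3 (successors {w0}): φ is true.
For instance, at w1:
  At w1: Dia Box not not q is false, so not Dia Box not not q is true.
    At w1: Dia Box not not q requires Box not not q at some successor in {w0, w3}.
      At w0: Box not not q is false.
      At w3: Box not not q is false.
    So Dia Box not not q is false at w1.
Satisfying worlds: {w0, w1, w2, w3}

4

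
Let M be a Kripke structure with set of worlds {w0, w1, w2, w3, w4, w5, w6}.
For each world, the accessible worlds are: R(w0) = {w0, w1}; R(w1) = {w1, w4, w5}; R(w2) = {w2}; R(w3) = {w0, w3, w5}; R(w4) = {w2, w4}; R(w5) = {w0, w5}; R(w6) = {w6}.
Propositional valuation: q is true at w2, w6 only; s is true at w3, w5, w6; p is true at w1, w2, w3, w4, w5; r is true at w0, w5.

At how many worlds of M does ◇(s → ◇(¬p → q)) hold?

Let φ = ◇(s → ◇(¬p → q)). Evaluate φ at each world:
  w0 (successors {w0, w1}): φ is true.
  w1 (successors {w1, w4, w5}): φ is true.
  w2 (successors {w2}): φ is true.
  w3 (successors {w0, w3, w5}): φ is true.
  w4 (successors {w2, w4}): φ is true.
  w5 (successors {w0, w5}): φ is true.
  w6 (successors {w6}): φ is true.
For instance, at w6:
  At w6: ◇(s → ◇(¬p → q)) requires s → ◇(¬p → q) at some successor in {w6}.
    s → ◇(¬p → q) holds at w6, so ◇(s → ◇(¬p → q)) is true at w6.
      At w6: s is true, ◇(¬p → q) is true, so s → ◇(¬p → q) is true.
Satisfying worlds: {w0, w1, w2, w3, w4, w5, w6}

7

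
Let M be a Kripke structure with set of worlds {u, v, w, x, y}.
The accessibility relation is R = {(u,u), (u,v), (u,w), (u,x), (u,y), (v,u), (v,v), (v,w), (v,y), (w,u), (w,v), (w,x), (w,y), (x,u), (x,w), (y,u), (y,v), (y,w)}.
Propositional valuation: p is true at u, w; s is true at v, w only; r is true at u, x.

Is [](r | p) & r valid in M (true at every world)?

No

Let φ = [](r | p) & r. Evaluate φ at each world:
  u (successors {u, v, w, x, y}): φ is false.
  v (successors {u, v, w, y}): φ is false.
  w (successors {u, v, x, y}): φ is false.
  x (successors {u, w}): φ is true.
  y (successors {u, v, w}): φ is false.
Detail at u (counterexample):
  At u: [](r | p) is false, r is true, so [](r | p) & r is false.
    At u: [](r | p) requires r | p at every successor {u, v, w, x, y}.
      r | p fails at v, so [](r | p) is false at u.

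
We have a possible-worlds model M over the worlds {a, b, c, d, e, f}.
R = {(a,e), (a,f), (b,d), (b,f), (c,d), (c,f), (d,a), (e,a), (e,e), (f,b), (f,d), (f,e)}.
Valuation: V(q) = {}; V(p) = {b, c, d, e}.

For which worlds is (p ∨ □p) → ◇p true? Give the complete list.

Let φ = (p ∨ □p) → ◇p. Evaluate φ at each world:
  a (successors {e, f}): φ is true.
  b (successors {d, f}): φ is true.
  c (successors {d, f}): φ is true.
  d (successors {a}): φ is false.
  e (successors {a, e}): φ is true.
  f (successors {b, d, e}): φ is true.
For instance, at c:
  At c: p ∨ □p is true, ◇p is true, so (p ∨ □p) → ◇p is true.
    At c: p is true, □p is false, so p ∨ □p is true.
      At c: □p requires p at every successor {d, f}.
        p fails at f, so □p is false at c.
    At c: ◇p requires p at some successor in {d, f}.
      p holds at d, so ◇p is true at c.
Satisfying worlds: {a, b, c, e, f}

a, b, c, e, f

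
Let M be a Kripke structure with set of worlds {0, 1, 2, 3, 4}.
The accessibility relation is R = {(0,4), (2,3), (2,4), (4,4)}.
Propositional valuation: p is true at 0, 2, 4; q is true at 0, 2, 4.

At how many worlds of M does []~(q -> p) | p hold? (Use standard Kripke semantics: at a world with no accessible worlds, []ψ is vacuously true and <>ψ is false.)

Let φ = []~(q -> p) | p. Evaluate φ at each world:
  0 (successors {4}): φ is true.
  1 (successors ∅): φ is true.
  2 (successors {3, 4}): φ is true.
  3 (successors ∅): φ is true.
  4 (successors {4}): φ is true.
For instance, at 2:
  At 2: []~(q -> p) is false, p is true, so []~(q -> p) | p is true.
    At 2: []~(q -> p) requires ~(q -> p) at every successor {3, 4}.
      ~(q -> p) fails at 3, so []~(q -> p) is false at 2.
Satisfying worlds: {0, 1, 2, 3, 4}

5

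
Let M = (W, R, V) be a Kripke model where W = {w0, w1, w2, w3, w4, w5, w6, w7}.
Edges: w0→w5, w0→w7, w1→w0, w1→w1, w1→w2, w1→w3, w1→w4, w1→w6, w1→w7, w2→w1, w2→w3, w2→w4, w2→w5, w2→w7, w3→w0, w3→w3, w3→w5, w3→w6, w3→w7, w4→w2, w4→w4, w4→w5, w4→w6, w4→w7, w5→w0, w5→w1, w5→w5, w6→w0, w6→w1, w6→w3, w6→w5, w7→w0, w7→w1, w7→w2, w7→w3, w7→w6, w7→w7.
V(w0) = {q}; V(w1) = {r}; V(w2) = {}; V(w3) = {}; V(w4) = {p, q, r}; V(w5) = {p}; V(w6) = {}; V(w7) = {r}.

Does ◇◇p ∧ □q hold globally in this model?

Let φ = ◇◇p ∧ □q. Evaluate φ at each world:
  w0 (successors {w5, w7}): φ is false.
  w1 (successors {w0, w1, w2, w3, w4, w6, w7}): φ is false.
  w2 (successors {w1, w3, w4, w5, w7}): φ is false.
  w3 (successors {w0, w3, w5, w6, w7}): φ is false.
  w4 (successors {w2, w4, w5, w6, w7}): φ is false.
  w5 (successors {w0, w1, w5}): φ is false.
  w6 (successors {w0, w1, w3, w5}): φ is false.
  w7 (successors {w0, w1, w2, w3, w6, w7}): φ is false.
Detail at w0 (counterexample):
  At w0: ◇◇p is true, □q is false, so ◇◇p ∧ □q is false.
    At w0: ◇◇p requires ◇p at some successor in {w5, w7}.
      ◇p holds at w5, so ◇◇p is true at w0.
    At w0: □q requires q at every successor {w5, w7}.
      q fails at w5, so □q is false at w0.

No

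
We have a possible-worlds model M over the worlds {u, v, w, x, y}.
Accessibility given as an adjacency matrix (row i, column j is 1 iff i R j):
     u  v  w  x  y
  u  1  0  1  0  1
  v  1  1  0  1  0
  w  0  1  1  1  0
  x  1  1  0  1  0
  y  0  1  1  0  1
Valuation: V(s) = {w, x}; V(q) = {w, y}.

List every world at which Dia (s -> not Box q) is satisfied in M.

u, v, w, x, y

Let φ = Dia (s -> not Box q). Evaluate φ at each world:
  u (successors {u, w, y}): φ is true.
  v (successors {u, v, x}): φ is true.
  w (successors {v, w, x}): φ is true.
  x (successors {u, v, x}): φ is true.
  y (successors {v, w, y}): φ is true.
For instance, at v:
  At v: Dia (s -> not Box q) requires s -> not Box q at some successor in {u, v, x}.
    s -> not Box q holds at u, so Dia (s -> not Box q) is true at v.
      At u: s is false, not Box q is true, so s -> not Box q is true.
Satisfying worlds: {u, v, w, x, y}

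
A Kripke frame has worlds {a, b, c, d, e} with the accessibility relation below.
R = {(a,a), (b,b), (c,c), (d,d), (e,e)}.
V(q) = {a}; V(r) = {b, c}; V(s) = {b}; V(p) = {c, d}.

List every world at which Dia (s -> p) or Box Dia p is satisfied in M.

a, c, d, e

Recall that Box ψ holds at a world iff ψ holds at every accessible world, and Dia ψ holds iff ψ holds at some accessible world.
Let φ = Dia (s -> p) or Box Dia p. Evaluate φ at each world:
  a (successors {a}): φ is true.
  b (successors {b}): φ is false.
  c (successors {c}): φ is true.
  d (successors {d}): φ is true.
  e (successors {e}): φ is true.
For instance, at c:
  At c: Dia (s -> p) is true, Box Dia p is true, so Dia (s -> p) or Box Dia p is true.
    At c: Dia (s -> p) requires s -> p at some successor in {c}.
      s -> p holds at c, so Dia (s -> p) is true at c.
    At c: Box Dia p requires Dia p at every successor {c}.
      At c: Dia p is true.
    So Box Dia p is true at c.
Satisfying worlds: {a, c, d, e}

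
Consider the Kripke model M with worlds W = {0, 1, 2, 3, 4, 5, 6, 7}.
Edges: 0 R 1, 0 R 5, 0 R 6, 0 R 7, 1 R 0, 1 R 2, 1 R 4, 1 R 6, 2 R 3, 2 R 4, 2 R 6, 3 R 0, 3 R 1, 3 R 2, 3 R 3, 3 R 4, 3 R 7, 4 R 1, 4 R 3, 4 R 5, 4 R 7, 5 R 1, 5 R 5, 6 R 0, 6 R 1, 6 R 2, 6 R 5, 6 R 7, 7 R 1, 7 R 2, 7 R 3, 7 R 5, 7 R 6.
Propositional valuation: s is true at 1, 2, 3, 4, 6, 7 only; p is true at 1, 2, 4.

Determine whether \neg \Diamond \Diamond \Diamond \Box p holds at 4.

Yes

At 4: \Diamond \Diamond \Diamond \Box p is false, so \neg \Diamond \Diamond \Diamond \Box p is true.
  At 4: \Diamond \Diamond \Diamond \Box p requires \Diamond \Diamond \Box p at some successor in {1, 3, 5, 7}.
    At 1: \Diamond \Diamond \Box p is false.
    At 3: \Diamond \Diamond \Box p is false.
    At 5: \Diamond \Diamond \Box p is false.
    At 7: \Diamond \Diamond \Box p is false.
  So \Diamond \Diamond \Diamond \Box p is false at 4.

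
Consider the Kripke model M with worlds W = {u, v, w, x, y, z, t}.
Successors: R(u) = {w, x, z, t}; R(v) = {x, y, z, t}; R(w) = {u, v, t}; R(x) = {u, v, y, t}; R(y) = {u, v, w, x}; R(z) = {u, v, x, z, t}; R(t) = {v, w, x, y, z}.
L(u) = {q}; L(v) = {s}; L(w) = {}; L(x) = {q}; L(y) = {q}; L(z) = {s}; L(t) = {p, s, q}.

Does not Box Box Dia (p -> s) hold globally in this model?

Let φ = not Box Box Dia (p -> s). Evaluate φ at each world:
  u (successors {w, x, z, t}): φ is false.
  v (successors {x, y, z, t}): φ is false.
  w (successors {u, v, t}): φ is false.
  x (successors {u, v, y, t}): φ is false.
  y (successors {u, v, w, x}): φ is false.
  z (successors {u, v, x, z, t}): φ is false.
  t (successors {v, w, x, y, z}): φ is false.
Detail at u (counterexample):
  At u: Box Box Dia (p -> s) is true, so not Box Box Dia (p -> s) is false.
    At u: Box Box Dia (p -> s) requires Box Dia (p -> s) at every successor {w, x, z, t}.
      At w: Box Dia (p -> s) is true.
      At x: Box Dia (p -> s) is true.
      At z: Box Dia (p -> s) is true.
      At t: Box Dia (p -> s) is true.
    So Box Box Dia (p -> s) is true at u.

No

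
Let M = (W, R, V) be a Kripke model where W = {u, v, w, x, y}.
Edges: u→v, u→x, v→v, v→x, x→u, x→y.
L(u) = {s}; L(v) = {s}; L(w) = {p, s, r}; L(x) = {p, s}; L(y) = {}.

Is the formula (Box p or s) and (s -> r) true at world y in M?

Yes

At y: Box p or s is true, s -> r is true, so (Box p or s) and (s -> r) is true.
  At y: Box p is true, s is false, so Box p or s is true.
    At y: no accessible worlds, so Box p holds vacuously.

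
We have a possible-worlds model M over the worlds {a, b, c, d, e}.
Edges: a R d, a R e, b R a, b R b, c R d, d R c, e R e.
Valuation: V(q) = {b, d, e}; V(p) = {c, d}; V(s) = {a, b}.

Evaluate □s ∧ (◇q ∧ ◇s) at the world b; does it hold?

Yes

Recall that □ψ holds at a world iff ψ holds at every accessible world, and ◇ψ holds iff ψ holds at some accessible world.
At b: □s is true, ◇q ∧ ◇s is true, so □s ∧ (◇q ∧ ◇s) is true.
  At b: □s requires s at every successor {a, b}.
    At a: s is true.
    At b: s is true.
  So □s is true at b.
  At b: ◇q is true, ◇s is true, so ◇q ∧ ◇s is true.
    At b: ◇q requires q at some successor in {a, b}.
      q holds at b, so ◇q is true at b.
    At b: ◇s requires s at some successor in {a, b}.
      s holds at a, so ◇s is true at b.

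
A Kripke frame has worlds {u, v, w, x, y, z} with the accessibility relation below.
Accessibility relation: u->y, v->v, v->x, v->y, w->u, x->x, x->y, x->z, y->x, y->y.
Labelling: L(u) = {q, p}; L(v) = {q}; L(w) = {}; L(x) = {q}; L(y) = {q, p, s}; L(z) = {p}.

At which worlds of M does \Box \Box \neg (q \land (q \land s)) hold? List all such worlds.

Let φ = \Box \Box \neg (q \land (q \land s)). Evaluate φ at each world:
  u (successors {y}): φ is false.
  v (successors {v, x, y}): φ is false.
  w (successors {u}): φ is false.
  x (successors {x, y, z}): φ is false.
  y (successors {x, y}): φ is false.
  z (successors ∅): φ is true.
For instance, at u:
  At u: \Box \Box \neg (q \land (q \land s)) requires \Box \neg (q \land (q \land s)) at every successor {y}.
    \Box \neg (q \land (q \land s)) fails at y, so \Box \Box \neg (q \land (q \land s)) is false at u.
      At y: \Box \neg (q \land (q \land s)) requires \neg (q \land (q \land s)) at every successor {x, y}.
        \neg (q \land (q \land s)) fails at y, so \Box \neg (q \land (q \land s)) is false at y.
Satisfying worlds: {z}

z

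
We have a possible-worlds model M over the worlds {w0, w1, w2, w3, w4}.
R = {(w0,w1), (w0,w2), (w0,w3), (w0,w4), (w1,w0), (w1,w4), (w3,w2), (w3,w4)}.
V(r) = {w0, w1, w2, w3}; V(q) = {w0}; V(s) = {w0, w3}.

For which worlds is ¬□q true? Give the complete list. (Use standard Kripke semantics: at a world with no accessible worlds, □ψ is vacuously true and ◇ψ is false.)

w0, w1, w3

Let φ = ¬□q. Evaluate φ at each world:
  w0 (successors {w1, w2, w3, w4}): φ is true.
  w1 (successors {w0, w4}): φ is true.
  w2 (successors ∅): φ is false.
  w3 (successors {w2, w4}): φ is true.
  w4 (successors ∅): φ is false.
For instance, at w1:
  At w1: □q is false, so ¬□q is true.
    At w1: □q requires q at every successor {w0, w4}.
      q fails at w4, so □q is false at w1.
Satisfying worlds: {w0, w1, w3}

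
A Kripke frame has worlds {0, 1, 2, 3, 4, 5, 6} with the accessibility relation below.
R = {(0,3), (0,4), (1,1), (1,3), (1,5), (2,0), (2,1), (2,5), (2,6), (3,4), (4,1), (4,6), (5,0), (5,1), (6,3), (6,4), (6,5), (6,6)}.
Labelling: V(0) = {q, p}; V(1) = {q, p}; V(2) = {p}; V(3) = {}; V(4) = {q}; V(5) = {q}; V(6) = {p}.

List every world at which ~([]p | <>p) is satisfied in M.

Let φ = ~([]p | <>p). Evaluate φ at each world:
  0 (successors {3, 4}): φ is true.
  1 (successors {1, 3, 5}): φ is false.
  2 (successors {0, 1, 5, 6}): φ is false.
  3 (successors {4}): φ is true.
  4 (successors {1, 6}): φ is false.
  5 (successors {0, 1}): φ is false.
  6 (successors {3, 4, 5, 6}): φ is false.
For instance, at 4:
  At 4: []p | <>p is true, so ~([]p | <>p) is false.
    At 4: []p is true, <>p is true, so []p | <>p is true.
      At 4: []p requires p at every successor {1, 6}.
        At 1: p is true.
        At 6: p is true.
      So []p is true at 4.
      At 4: <>p requires p at some successor in {1, 6}.
        p holds at 1, so <>p is true at 4.
Satisfying worlds: {0, 3}

0, 3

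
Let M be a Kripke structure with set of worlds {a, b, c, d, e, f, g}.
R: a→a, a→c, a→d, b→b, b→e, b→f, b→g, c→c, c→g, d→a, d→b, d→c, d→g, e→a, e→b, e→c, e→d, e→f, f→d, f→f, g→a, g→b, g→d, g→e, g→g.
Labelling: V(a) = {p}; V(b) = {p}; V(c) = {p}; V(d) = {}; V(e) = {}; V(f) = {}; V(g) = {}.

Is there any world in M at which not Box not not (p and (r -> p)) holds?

Let φ = not Box not not (p and (r -> p)). Evaluate φ at each world:
  a (successors {a, c, d}): φ is true.
  b (successors {b, e, f, g}): φ is true.
  c (successors {c, g}): φ is true.
  d (successors {a, b, c, g}): φ is true.
  e (successors {a, b, c, d, f}): φ is true.
  f (successors {d, f}): φ is true.
  g (successors {a, b, d, e, g}): φ is true.
Detail at a (witness):
  At a: Box not not (p and (r -> p)) is false, so not Box not not (p and (r -> p)) is true.
    At a: Box not not (p and (r -> p)) requires not not (p and (r -> p)) at every successor {a, c, d}.
      not not (p and (r -> p)) fails at d, so Box not not (p and (r -> p)) is false at a.

Yes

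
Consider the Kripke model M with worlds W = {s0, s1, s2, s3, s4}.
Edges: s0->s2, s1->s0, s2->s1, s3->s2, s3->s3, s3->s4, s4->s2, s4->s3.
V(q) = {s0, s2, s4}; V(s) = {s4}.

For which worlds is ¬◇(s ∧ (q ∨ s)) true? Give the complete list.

Recall that ◇ψ holds at a world iff ψ holds at some accessible world.
Let φ = ¬◇(s ∧ (q ∨ s)). Evaluate φ at each world:
  s0 (successors {s2}): φ is true.
  s1 (successors {s0}): φ is true.
  s2 (successors {s1}): φ is true.
  s3 (successors {s2, s3, s4}): φ is false.
  s4 (successors {s2, s3}): φ is true.
For instance, at s1:
  At s1: ◇(s ∧ (q ∨ s)) is false, so ¬◇(s ∧ (q ∨ s)) is true.
    At s1: ◇(s ∧ (q ∨ s)) requires s ∧ (q ∨ s) at some successor in {s0}.
      At s0: s ∧ (q ∨ s) is false.
    So ◇(s ∧ (q ∨ s)) is false at s1.
Satisfying worlds: {s0, s1, s2, s4}

s0, s1, s2, s4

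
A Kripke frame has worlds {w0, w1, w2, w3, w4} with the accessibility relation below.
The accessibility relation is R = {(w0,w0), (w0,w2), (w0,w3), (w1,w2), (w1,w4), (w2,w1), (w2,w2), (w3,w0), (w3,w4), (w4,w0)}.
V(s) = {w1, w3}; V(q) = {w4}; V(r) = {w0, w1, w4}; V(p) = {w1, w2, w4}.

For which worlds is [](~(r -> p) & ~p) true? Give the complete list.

w4

Let φ = [](~(r -> p) & ~p). Evaluate φ at each world:
  w0 (successors {w0, w2, w3}): φ is false.
  w1 (successors {w2, w4}): φ is false.
  w2 (successors {w1, w2}): φ is false.
  w3 (successors {w0, w4}): φ is false.
  w4 (successors {w0}): φ is true.
For instance, at w1:
  At w1: [](~(r -> p) & ~p) requires ~(r -> p) & ~p at every successor {w2, w4}.
    ~(r -> p) & ~p fails at w2, so [](~(r -> p) & ~p) is false at w1.
Satisfying worlds: {w4}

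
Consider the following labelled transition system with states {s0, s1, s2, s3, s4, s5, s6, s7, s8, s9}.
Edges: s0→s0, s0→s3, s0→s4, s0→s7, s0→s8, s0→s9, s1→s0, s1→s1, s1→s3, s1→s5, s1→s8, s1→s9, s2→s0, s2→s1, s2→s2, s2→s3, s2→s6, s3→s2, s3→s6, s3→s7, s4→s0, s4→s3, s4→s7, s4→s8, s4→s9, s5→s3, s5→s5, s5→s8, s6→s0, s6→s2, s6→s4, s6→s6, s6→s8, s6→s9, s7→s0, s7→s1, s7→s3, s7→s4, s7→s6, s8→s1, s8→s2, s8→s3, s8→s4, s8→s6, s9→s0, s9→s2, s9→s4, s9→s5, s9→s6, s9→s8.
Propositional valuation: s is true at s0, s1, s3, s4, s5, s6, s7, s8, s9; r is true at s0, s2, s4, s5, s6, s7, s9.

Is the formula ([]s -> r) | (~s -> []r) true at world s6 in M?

Yes

At s6: []s -> r is true, ~s -> []r is true, so ([]s -> r) | (~s -> []r) is true.
  At s6: []s is false, r is true, so []s -> r is true.
    At s6: []s requires s at every successor {s0, s2, s4, s6, s8, s9}.
      s fails at s2, so []s is false at s6.
  At s6: ~s is false, []r is false, so ~s -> []r is true.
    At s6: []r requires r at every successor {s0, s2, s4, s6, s8, s9}.
      r fails at s8, so []r is false at s6.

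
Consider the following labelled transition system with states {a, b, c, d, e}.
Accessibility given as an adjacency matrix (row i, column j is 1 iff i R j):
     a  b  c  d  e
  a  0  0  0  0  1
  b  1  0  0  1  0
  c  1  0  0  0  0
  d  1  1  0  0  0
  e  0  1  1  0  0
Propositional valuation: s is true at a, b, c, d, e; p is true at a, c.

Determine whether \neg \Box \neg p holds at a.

No

Recall that \Box ψ holds at a world iff ψ holds at every accessible world, and \Diamond ψ holds iff ψ holds at some accessible world.
At a: \Box \neg p is true, so \neg \Box \neg p is false.
  At a: \Box \neg p requires \neg p at every successor {e}.
    At e: \neg p is true.
  So \Box \neg p is true at a.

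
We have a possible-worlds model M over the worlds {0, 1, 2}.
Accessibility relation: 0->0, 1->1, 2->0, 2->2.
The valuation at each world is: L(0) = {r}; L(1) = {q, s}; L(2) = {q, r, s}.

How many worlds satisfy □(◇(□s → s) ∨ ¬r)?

3

Let φ = □(◇(□s → s) ∨ ¬r). Evaluate φ at each world:
  0 (successors {0}): φ is true.
  1 (successors {1}): φ is true.
  2 (successors {0, 2}): φ is true.
For instance, at 0:
  At 0: □(◇(□s → s) ∨ ¬r) requires ◇(□s → s) ∨ ¬r at every successor {0}.
      At 0: ◇(□s → s) is true, ¬r is false, so ◇(□s → s) ∨ ¬r is true.
  So □(◇(□s → s) ∨ ¬r) is true at 0.
Satisfying worlds: {0, 1, 2}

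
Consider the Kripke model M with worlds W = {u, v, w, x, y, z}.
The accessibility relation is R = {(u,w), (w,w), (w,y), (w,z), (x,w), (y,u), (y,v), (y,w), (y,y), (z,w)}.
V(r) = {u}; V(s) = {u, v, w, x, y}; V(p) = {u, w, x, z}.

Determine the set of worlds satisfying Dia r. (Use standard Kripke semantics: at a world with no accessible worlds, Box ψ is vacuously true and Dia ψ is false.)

Let φ = Dia r. Evaluate φ at each world:
  u (successors {w}): φ is false.
  v (successors ∅): φ is false.
  w (successors {w, y, z}): φ is false.
  x (successors {w}): φ is false.
  y (successors {u, v, w, y}): φ is true.
  z (successors {w}): φ is false.
For instance, at z:
  At z: Dia r requires r at some successor in {w}.
    At w: r is false.
  So Dia r is false at z.
Satisfying worlds: {y}

y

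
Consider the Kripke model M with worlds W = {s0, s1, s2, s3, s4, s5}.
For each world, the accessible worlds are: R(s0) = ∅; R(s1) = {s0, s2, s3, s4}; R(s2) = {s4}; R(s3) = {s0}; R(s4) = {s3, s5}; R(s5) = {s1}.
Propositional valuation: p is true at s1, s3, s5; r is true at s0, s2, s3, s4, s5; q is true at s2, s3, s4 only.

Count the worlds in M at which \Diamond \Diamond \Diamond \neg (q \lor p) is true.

4

Recall that \Diamond ψ holds at a world iff ψ holds at some accessible world.
Let φ = \Diamond \Diamond \Diamond \neg (q \lor p). Evaluate φ at each world:
  s0 (successors ∅): φ is false.
  s1 (successors {s0, s2, s3, s4}): φ is true.
  s2 (successors {s4}): φ is true.
  s3 (successors {s0}): φ is false.
  s4 (successors {s3, s5}): φ is true.
  s5 (successors {s1}): φ is true.
For instance, at s5:
  At s5: \Diamond \Diamond \Diamond \neg (q \lor p) requires \Diamond \Diamond \neg (q \lor p) at some successor in {s1}.
    \Diamond \Diamond \neg (q \lor p) holds at s1, so \Diamond \Diamond \Diamond \neg (q \lor p) is true at s5.
      At s1: \Diamond \Diamond \neg (q \lor p) requires \Diamond \neg (q \lor p) at some successor in {s0, s2, s3, s4}.
        \Diamond \neg (q \lor p) holds at s3, so \Diamond \Diamond \neg (q \lor p) is true at s1.
Satisfying worlds: {s1, s2, s4, s5}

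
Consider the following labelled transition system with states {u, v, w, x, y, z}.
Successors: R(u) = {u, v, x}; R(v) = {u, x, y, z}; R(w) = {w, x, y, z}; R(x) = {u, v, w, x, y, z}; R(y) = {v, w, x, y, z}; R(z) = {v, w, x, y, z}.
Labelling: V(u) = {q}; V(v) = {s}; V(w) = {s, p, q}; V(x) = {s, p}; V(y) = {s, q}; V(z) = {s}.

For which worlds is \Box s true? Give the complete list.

w, y, z

Let φ = \Box s. Evaluate φ at each world:
  u (successors {u, v, x}): φ is false.
  v (successors {u, x, y, z}): φ is false.
  w (successors {w, x, y, z}): φ is true.
  x (successors {u, v, w, x, y, z}): φ is false.
  y (successors {v, w, x, y, z}): φ is true.
  z (successors {v, w, x, y, z}): φ is true.
For instance, at v:
  At v: \Box s requires s at every successor {u, x, y, z}.
    s fails at u, so \Box s is false at v.
Satisfying worlds: {w, y, z}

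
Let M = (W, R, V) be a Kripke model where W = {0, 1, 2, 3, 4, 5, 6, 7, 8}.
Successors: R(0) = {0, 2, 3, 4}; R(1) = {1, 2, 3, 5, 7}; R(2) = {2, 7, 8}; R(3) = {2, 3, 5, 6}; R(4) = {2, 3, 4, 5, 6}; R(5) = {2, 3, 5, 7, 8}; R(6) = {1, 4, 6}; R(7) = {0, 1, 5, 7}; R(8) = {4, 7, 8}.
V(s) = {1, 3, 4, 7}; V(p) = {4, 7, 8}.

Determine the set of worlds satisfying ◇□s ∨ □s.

Recall that □ψ holds at a world iff ψ holds at every accessible world, and ◇ψ holds iff ψ holds at some accessible world.
Let φ = ◇□s ∨ □s. Evaluate φ at each world:
  0 (successors {0, 2, 3, 4}): φ is false.
  1 (successors {1, 2, 3, 5, 7}): φ is false.
  2 (successors {2, 7, 8}): φ is false.
  3 (successors {2, 3, 5, 6}): φ is false.
  4 (successors {2, 3, 4, 5, 6}): φ is false.
  5 (successors {2, 3, 5, 7, 8}): φ is false.
  6 (successors {1, 4, 6}): φ is false.
  7 (successors {0, 1, 5, 7}): φ is false.
  8 (successors {4, 7, 8}): φ is false.
For instance, at 1:
  At 1: ◇□s is false, □s is false, so ◇□s ∨ □s is false.
    At 1: ◇□s requires □s at some successor in {1, 2, 3, 5, 7}.
      At 1: □s is false.
      At 2: □s is false.
      At 3: □s is false.
      At 5: □s is false.
      At 7: □s is false.
    So ◇□s is false at 1.
    At 1: □s requires s at every successor {1, 2, 3, 5, 7}.
      s fails at 2, so □s is false at 1.
Satisfying worlds: none.

none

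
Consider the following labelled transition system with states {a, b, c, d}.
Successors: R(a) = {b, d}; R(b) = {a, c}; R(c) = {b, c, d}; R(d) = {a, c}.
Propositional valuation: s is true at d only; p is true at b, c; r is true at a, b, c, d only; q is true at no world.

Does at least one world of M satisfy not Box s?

Yes

Recall that Box ψ holds at a world iff ψ holds at every accessible world, and Dia ψ holds iff ψ holds at some accessible world.
Let φ = not Box s. Evaluate φ at each world:
  a (successors {b, d}): φ is true.
  b (successors {a, c}): φ is true.
  c (successors {b, c, d}): φ is true.
  d (successors {a, c}): φ is true.
Detail at a (witness):
  At a: Box s is false, so not Box s is true.
    At a: Box s requires s at every successor {b, d}.
      s fails at b, so Box s is false at a.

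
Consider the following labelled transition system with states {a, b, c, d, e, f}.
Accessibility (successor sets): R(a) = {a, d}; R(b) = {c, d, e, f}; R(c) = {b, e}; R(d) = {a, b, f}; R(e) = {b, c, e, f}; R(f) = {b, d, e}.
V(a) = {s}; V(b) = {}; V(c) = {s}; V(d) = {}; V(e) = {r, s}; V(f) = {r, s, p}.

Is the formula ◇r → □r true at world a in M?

Yes

Recall that □ψ holds at a world iff ψ holds at every accessible world, and ◇ψ holds iff ψ holds at some accessible world.
At a: ◇r is false, □r is false, so ◇r → □r is true.
  At a: ◇r requires r at some successor in {a, d}.
    At a: r is false.
    At d: r is false.
  So ◇r is false at a.
  At a: □r requires r at every successor {a, d}.
    r fails at a, so □r is false at a.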